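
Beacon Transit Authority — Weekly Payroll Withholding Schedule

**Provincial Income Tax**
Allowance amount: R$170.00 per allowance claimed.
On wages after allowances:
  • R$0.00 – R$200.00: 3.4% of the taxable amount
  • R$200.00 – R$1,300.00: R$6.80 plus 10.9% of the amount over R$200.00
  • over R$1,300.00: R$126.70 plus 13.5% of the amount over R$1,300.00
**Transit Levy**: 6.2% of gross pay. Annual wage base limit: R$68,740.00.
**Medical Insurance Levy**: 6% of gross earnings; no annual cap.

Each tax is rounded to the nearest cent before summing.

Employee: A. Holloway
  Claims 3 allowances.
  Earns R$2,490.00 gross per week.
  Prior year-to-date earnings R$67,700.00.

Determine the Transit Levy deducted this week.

Transit Levy: cap R$68,740.00 − YTD R$67,700.00 = R$1,040.00 subject; 6.2% × R$1,040.00 = R$64.48

R$64.48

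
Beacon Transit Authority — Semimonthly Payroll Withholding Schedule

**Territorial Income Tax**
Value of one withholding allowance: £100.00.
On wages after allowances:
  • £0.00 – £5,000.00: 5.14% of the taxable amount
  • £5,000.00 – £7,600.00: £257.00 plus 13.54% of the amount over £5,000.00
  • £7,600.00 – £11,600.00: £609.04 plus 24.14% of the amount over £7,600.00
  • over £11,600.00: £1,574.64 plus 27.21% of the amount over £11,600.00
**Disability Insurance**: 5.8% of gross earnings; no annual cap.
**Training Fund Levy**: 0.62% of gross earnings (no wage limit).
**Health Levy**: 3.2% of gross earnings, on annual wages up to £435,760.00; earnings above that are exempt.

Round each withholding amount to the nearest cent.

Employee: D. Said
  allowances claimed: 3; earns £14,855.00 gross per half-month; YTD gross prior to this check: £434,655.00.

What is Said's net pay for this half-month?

£11,487.25

Territorial Income Tax: taxable = £14,855.00 − 3×£100.00 = £14,555.00
  £1,574.64 + 27.21% × (£14,555.00 − £11,600.00) = £1,574.64 + 27.21% × £2,955.00 = £2,378.70
Disability Insurance: 5.8% × £14,855.00 = £861.59
Training Fund Levy: 0.62% × £14,855.00 = £92.10
Health Levy: cap £435,760.00 − YTD £434,655.00 = £1,105.00 subject; 3.2% × £1,105.00 = £35.36
Total withheld: £2,378.70 + £861.59 + £92.10 + £35.36 = £3,367.75
Net pay: £14,855.00 − £3,367.75 = £11,487.25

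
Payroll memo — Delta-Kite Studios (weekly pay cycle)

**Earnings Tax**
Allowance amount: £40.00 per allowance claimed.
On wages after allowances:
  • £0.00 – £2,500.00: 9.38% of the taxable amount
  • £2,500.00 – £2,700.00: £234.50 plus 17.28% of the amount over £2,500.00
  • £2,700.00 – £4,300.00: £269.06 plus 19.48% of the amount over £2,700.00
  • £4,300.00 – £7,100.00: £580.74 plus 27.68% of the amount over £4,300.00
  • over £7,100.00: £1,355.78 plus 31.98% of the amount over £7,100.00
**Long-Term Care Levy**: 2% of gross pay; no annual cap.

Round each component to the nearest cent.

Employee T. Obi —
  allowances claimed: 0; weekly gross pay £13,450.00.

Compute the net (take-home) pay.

£9,794.49

Earnings Tax: taxable = £13,450.00
  £1,355.78 + 31.98% × (£13,450.00 − £7,100.00) = £1,355.78 + 31.98% × £6,350.00 = £3,386.51
Long-Term Care Levy: 2% × £13,450.00 = £269.00
Total withheld: £3,386.51 + £269.00 = £3,655.51
Net pay: £13,450.00 − £3,655.51 = £9,794.49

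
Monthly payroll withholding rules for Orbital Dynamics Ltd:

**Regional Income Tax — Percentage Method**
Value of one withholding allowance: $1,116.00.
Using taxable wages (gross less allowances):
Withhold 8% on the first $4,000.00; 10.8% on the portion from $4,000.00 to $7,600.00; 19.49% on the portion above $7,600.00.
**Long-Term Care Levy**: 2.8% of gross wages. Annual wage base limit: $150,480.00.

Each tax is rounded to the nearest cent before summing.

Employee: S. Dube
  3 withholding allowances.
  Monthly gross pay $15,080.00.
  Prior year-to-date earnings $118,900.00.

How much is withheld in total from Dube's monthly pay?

Regional Income Tax: taxable = $15,080.00 − 3×$1,116.00 = $11,732.00
  $708.80 + 19.49% × ($11,732.00 − $7,600.00) = $708.80 + 19.49% × $4,132.00 = $1,514.13
Long-Term Care Levy: 2.8% × $15,080.00 = $422.24
Total: $1,514.13 + $422.24 = $1,936.37

$1,936.37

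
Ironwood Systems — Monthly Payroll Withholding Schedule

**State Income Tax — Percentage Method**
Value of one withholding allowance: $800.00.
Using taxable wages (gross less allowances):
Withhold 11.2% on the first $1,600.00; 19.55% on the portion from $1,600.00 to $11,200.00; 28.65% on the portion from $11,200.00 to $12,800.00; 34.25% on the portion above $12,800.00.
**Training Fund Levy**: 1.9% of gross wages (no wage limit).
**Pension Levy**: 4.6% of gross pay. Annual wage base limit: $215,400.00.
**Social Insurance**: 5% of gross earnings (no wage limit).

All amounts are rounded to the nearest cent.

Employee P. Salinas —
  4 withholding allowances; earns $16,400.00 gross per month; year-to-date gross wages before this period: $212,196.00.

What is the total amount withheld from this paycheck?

State Income Tax: taxable = $16,400.00 − 4×$800.00 = $13,200.00
  $2,514.40 + 34.25% × ($13,200.00 − $12,800.00) = $2,514.40 + 34.25% × $400.00 = $2,651.40
Training Fund Levy: 1.9% × $16,400.00 = $311.60
Pension Levy: cap $215,400.00 − YTD $212,196.00 = $3,204.00 subject; 4.6% × $3,204.00 = $147.38
Social Insurance: 5% × $16,400.00 = $820.00
Total: $2,651.40 + $311.60 + $147.38 + $820.00 = $3,930.38

$3,930.38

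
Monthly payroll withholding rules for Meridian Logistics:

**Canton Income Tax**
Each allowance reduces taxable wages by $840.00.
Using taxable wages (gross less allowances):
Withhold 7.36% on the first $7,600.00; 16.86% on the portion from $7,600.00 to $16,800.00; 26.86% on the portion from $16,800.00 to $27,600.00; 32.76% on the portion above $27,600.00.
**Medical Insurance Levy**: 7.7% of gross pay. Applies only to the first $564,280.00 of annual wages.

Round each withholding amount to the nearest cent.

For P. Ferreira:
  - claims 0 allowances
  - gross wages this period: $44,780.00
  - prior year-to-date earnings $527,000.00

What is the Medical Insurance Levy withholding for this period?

$2,870.56

Medical Insurance Levy: cap $564,280.00 − YTD $527,000.00 = $37,280.00 subject; 7.7% × $37,280.00 = $2,870.56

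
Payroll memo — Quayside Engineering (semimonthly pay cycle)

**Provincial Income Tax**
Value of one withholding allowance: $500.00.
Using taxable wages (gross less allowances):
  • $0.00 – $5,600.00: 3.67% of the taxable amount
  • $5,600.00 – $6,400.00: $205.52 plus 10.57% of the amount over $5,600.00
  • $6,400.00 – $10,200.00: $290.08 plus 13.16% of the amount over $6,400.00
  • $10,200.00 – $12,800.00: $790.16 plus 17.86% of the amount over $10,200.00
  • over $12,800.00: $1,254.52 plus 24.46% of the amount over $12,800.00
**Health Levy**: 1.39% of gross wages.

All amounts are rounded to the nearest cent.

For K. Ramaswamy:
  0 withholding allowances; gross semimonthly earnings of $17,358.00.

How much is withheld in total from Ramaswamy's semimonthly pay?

$2,610.69

Provincial Income Tax: taxable = $17,358.00
  $1,254.52 + 24.46% × ($17,358.00 − $12,800.00) = $1,254.52 + 24.46% × $4,558.00 = $2,369.41
Health Levy: 1.39% × $17,358.00 = $241.28
Total: $2,369.41 + $241.28 = $2,610.69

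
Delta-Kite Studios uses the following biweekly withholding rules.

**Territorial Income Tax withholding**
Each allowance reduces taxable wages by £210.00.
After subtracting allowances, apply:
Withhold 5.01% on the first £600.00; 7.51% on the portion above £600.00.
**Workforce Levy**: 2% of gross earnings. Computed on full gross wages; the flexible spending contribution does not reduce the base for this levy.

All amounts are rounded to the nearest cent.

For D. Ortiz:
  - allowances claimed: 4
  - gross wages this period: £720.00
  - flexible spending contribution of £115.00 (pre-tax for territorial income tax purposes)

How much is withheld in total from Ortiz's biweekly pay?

£14.40

Territorial Income Tax: taxable = £720.00 − £115.00 − 4×£210.00 = £-235.00
  Taxable ≤ 0 → £0.00
Workforce Levy: 2% × £720.00 = £14.40
Total: £0.00 + £14.40 = £14.40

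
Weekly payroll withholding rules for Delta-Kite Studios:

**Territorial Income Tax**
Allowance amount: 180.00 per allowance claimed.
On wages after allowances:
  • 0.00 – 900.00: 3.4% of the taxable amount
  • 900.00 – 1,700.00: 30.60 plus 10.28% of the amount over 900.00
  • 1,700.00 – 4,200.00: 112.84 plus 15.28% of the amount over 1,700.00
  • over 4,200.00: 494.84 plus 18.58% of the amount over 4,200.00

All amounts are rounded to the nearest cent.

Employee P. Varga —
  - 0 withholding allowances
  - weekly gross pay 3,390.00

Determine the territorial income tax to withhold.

Territorial Income Tax: taxable = 3,390.00
  112.84 + 15.28% × (3,390.00 − 1,700.00) = 112.84 + 15.28% × 1,690.00 = 371.07

371.07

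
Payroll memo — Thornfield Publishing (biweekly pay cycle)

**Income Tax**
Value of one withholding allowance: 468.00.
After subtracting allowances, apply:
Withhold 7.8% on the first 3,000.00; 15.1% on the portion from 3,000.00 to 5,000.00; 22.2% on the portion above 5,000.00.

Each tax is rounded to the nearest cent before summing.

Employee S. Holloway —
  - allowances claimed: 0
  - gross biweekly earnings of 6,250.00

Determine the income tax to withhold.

Income Tax: taxable = 6,250.00
  536.00 + 22.2% × (6,250.00 − 5,000.00) = 536.00 + 22.2% × 1,250.00 = 813.50

813.50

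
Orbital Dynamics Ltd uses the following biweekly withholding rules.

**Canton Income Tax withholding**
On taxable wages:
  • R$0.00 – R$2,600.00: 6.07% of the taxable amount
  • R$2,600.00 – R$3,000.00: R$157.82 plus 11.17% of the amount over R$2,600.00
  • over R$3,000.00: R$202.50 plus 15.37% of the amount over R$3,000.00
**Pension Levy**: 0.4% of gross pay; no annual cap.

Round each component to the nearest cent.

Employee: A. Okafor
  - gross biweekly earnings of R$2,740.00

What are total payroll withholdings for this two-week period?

R$184.42

Canton Income Tax: taxable = R$2,740.00
  R$157.82 + 11.17% × (R$2,740.00 − R$2,600.00) = R$157.82 + 11.17% × R$140.00 = R$173.46
Pension Levy: 0.4% × R$2,740.00 = R$10.96
Total: R$173.46 + R$10.96 = R$184.42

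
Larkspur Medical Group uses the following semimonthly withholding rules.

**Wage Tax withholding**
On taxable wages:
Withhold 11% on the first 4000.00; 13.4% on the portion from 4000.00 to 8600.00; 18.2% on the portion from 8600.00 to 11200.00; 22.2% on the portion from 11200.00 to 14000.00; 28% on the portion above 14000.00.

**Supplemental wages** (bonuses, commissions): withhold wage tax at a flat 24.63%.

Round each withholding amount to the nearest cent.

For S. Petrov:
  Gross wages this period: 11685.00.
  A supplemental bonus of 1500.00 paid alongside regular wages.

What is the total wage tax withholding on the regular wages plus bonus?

2006.72

Wage Tax: taxable = 11685.00
  1529.60 + 22.2% × (11685.00 − 11200.00) = 1529.60 + 22.2% × 485.00 = 1637.27
Supplemental (24.63% flat on bonus): 24.63% × 1500.00 = 369.45
Total wage tax: 1637.27 + 369.45 = 2006.72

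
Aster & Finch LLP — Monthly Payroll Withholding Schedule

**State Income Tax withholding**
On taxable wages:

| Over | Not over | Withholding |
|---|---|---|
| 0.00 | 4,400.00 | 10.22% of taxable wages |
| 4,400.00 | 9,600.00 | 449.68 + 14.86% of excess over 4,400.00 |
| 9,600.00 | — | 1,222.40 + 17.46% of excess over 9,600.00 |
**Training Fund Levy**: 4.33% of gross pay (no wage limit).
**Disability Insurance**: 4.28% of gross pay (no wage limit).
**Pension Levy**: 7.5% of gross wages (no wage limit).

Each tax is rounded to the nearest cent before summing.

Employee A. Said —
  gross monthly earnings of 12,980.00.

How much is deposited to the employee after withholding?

State Income Tax: taxable = 12,980.00
  1,222.40 + 17.46% × (12,980.00 − 9,600.00) = 1,222.40 + 17.46% × 3,380.00 = 1,812.55
Training Fund Levy: 4.33% × 12,980.00 = 562.03
Disability Insurance: 4.28% × 12,980.00 = 555.54
Pension Levy: 7.5% × 12,980.00 = 973.50
Total withheld: 1,812.55 + 562.03 + 555.54 + 973.50 = 3,903.62
Net pay: 12,980.00 − 3,903.62 = 9,076.38

9,076.38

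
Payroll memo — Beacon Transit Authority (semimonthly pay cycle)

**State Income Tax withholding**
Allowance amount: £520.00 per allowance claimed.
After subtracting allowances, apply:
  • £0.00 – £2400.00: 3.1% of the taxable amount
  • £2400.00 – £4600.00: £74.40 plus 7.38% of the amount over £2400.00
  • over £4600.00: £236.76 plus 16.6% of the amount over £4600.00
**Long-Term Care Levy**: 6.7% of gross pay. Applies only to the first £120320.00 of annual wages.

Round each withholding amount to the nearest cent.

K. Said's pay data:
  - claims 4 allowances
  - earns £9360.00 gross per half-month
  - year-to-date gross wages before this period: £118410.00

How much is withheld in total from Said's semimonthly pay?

£809.61

State Income Tax: taxable = £9360.00 − 4×£520.00 = £7280.00
  £236.76 + 16.6% × (£7280.00 − £4600.00) = £236.76 + 16.6% × £2680.00 = £681.64
Long-Term Care Levy: cap £120320.00 − YTD £118410.00 = £1910.00 subject; 6.7% × £1910.00 = £127.97
Total: £681.64 + £127.97 = £809.61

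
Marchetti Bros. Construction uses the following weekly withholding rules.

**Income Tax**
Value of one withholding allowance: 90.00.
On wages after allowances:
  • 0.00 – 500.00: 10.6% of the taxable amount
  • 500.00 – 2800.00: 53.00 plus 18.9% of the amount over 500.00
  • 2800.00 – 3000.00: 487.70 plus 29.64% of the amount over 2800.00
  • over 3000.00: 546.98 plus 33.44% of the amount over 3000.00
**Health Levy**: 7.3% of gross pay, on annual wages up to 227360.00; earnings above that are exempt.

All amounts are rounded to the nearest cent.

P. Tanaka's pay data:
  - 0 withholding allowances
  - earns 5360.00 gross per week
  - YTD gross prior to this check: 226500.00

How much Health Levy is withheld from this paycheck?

62.78

Health Levy: cap 227360.00 − YTD 226500.00 = 860.00 subject; 7.3% × 860.00 = 62.78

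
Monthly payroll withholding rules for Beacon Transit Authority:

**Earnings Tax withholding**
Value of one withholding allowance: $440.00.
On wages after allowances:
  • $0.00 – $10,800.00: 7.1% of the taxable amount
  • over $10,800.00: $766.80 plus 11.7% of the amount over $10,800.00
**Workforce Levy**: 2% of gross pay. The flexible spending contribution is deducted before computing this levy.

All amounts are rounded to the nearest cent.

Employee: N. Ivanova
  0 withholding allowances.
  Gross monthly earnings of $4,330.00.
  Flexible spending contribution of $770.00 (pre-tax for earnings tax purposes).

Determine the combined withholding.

$323.96

Earnings Tax: taxable = $4,330.00 − $770.00 = $3,560.00
  7.1% × $3,560.00 = $252.76
Workforce Levy: 2% × $3,560.00 = $71.20
Total: $252.76 + $71.20 = $323.96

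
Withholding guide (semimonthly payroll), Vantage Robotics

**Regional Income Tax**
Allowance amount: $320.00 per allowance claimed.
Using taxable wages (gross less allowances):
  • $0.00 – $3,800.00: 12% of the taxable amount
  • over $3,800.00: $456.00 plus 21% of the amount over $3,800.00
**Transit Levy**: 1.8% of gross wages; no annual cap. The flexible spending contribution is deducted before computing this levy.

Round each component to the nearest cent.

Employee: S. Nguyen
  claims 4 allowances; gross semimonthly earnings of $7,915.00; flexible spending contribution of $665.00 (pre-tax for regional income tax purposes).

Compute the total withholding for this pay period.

Regional Income Tax: taxable = $7,915.00 − $665.00 − 4×$320.00 = $5,970.00
  $456.00 + 21% × ($5,970.00 − $3,800.00) = $456.00 + 21% × $2,170.00 = $911.70
Transit Levy: 1.8% × $7,250.00 = $130.50
Total: $911.70 + $130.50 = $1,042.20

$1,042.20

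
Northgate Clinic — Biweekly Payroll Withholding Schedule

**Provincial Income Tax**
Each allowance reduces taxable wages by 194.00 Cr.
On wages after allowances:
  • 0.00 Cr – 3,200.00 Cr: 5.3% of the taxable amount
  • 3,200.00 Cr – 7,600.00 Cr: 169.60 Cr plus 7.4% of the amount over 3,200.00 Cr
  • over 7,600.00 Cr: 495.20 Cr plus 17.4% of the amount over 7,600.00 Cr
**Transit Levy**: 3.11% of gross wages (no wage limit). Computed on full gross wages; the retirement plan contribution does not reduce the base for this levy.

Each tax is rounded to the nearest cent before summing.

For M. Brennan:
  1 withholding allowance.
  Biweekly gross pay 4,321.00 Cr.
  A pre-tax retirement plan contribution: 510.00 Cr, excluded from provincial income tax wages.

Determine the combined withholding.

Provincial Income Tax: taxable = 4,321.00 Cr − 510.00 Cr − 1×194.00 Cr = 3,617.00 Cr
  169.60 Cr + 7.4% × (3,617.00 Cr − 3,200.00 Cr) = 169.60 Cr + 7.4% × 417.00 Cr = 200.46 Cr
Transit Levy: 3.11% × 4,321.00 Cr = 134.38 Cr
Total: 200.46 Cr + 134.38 Cr = 334.84 Cr

334.84 Cr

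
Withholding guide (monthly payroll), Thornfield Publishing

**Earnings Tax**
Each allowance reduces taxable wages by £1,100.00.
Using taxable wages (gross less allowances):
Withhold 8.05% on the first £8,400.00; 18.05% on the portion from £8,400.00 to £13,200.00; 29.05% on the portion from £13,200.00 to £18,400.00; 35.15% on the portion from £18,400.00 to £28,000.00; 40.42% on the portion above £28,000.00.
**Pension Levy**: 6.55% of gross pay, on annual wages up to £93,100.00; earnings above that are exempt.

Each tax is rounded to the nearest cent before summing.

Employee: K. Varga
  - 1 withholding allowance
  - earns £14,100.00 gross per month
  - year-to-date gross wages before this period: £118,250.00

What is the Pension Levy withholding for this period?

£0.00

Pension Levy: YTD £118,250.00 ≥ cap £93,100.00 → £0.00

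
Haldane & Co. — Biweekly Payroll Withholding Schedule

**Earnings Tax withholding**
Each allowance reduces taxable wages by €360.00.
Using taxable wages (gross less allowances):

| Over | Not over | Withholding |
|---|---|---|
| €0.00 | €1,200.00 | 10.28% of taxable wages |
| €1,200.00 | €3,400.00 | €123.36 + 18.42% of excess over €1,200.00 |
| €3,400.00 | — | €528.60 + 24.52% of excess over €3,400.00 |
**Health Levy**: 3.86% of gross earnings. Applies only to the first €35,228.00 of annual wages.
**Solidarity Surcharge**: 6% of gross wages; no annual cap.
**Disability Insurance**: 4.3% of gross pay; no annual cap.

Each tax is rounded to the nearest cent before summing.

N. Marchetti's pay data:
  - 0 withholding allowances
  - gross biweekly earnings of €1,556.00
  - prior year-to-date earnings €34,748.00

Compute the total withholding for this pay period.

Earnings Tax: taxable = €1,556.00
  €123.36 + 18.42% × (€1,556.00 − €1,200.00) = €123.36 + 18.42% × €356.00 = €188.94
Health Levy: cap €35,228.00 − YTD €34,748.00 = €480.00 subject; 3.86% × €480.00 = €18.53
Solidarity Surcharge: 6% × €1,556.00 = €93.36
Disability Insurance: 4.3% × €1,556.00 = €66.91
Total: €188.94 + €18.53 + €93.36 + €66.91 = €367.74

€367.74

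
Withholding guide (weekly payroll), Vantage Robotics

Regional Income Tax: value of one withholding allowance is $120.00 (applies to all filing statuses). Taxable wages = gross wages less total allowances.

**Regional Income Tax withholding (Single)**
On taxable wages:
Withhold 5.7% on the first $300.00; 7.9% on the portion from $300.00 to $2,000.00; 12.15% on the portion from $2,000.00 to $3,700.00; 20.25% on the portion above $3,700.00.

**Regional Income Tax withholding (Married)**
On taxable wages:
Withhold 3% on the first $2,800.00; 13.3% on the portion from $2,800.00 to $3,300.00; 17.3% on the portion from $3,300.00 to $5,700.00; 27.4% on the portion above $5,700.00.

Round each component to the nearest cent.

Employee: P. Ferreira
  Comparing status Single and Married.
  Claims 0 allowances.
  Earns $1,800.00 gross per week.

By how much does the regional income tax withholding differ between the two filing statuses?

$81.60

Regional Income Tax (Single): taxable = $1,800.00
  $17.10 + 7.9% × ($1,800.00 − $300.00) = $17.10 + 7.9% × $1,500.00 = $135.60
Regional Income Tax (Married): taxable = $1,800.00
  3% × $1,800.00 = $54.00
Difference: |$135.60 − $54.00| = $81.60 (higher under Single)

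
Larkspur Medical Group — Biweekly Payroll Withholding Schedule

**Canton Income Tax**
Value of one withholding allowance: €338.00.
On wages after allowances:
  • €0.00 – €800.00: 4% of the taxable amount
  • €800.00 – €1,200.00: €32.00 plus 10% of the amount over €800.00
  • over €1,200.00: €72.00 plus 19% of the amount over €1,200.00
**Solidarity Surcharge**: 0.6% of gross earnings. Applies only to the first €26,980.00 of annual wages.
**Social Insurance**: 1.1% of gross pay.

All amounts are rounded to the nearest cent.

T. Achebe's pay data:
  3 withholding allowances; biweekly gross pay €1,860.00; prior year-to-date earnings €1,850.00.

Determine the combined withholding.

€68.22

Canton Income Tax: taxable = €1,860.00 − 3×€338.00 = €846.00
  €32.00 + 10% × (€846.00 − €800.00) = €32.00 + 10% × €46.00 = €36.60
Solidarity Surcharge: 0.6% × €1,860.00 = €11.16
Social Insurance: 1.1% × €1,860.00 = €20.46
Total: €36.60 + €11.16 + €20.46 = €68.22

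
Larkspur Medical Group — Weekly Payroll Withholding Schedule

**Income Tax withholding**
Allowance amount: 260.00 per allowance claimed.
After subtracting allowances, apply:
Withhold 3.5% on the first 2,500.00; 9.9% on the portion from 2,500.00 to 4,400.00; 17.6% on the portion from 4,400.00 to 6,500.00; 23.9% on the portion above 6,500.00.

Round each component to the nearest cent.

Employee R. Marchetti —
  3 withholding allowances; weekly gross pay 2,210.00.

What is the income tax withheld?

Income Tax: taxable = 2,210.00 − 3×260.00 = 1,430.00
  3.5% × 1,430.00 = 50.05

50.05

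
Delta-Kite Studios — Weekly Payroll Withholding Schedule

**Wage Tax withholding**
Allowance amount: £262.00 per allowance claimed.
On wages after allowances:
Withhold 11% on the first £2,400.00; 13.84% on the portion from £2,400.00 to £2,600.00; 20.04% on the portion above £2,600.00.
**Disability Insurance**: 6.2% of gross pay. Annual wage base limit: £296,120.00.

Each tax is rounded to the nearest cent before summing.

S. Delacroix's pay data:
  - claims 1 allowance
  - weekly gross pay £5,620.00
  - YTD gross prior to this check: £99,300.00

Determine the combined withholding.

£1,192.82

Wage Tax: taxable = £5,620.00 − 1×£262.00 = £5,358.00
  £291.68 + 20.04% × (£5,358.00 − £2,600.00) = £291.68 + 20.04% × £2,758.00 = £844.38
Disability Insurance: 6.2% × £5,620.00 = £348.44
Total: £844.38 + £348.44 = £1,192.82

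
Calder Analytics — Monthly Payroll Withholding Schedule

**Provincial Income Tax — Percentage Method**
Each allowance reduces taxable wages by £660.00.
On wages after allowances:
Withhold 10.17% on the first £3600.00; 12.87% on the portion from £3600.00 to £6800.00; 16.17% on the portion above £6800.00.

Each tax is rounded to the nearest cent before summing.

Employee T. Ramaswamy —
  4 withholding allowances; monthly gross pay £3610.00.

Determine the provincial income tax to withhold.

Provincial Income Tax: taxable = £3610.00 − 4×£660.00 = £970.00
  10.17% × £970.00 = £98.65

£98.65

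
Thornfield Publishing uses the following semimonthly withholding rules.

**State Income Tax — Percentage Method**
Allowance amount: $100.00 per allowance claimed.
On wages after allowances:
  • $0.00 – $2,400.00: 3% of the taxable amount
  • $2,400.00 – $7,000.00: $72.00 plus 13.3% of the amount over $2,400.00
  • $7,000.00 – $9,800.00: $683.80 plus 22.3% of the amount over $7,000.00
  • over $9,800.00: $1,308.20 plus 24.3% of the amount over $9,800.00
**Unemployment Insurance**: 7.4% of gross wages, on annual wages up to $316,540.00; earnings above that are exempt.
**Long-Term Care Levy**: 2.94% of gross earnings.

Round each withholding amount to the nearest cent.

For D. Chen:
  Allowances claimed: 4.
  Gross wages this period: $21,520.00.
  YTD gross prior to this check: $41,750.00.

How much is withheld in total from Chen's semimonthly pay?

State Income Tax: taxable = $21,520.00 − 4×$100.00 = $21,120.00
  $1,308.20 + 24.3% × ($21,120.00 − $9,800.00) = $1,308.20 + 24.3% × $11,320.00 = $4,058.96
Unemployment Insurance: 7.4% × $21,520.00 = $1,592.48
Long-Term Care Levy: 2.94% × $21,520.00 = $632.69
Total: $4,058.96 + $1,592.48 + $632.69 = $6,284.13

$6,284.13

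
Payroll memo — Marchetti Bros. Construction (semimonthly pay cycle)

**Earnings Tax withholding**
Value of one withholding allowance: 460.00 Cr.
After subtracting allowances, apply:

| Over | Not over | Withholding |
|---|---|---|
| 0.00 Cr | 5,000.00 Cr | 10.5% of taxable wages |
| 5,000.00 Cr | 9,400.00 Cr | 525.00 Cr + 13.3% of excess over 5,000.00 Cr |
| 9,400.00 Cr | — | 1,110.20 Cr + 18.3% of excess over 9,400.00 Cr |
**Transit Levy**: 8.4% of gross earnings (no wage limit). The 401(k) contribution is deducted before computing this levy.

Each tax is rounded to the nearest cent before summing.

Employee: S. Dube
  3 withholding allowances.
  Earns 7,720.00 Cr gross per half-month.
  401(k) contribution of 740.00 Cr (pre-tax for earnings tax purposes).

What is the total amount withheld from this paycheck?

1,191.12 Cr

Earnings Tax: taxable = 7,720.00 Cr − 740.00 Cr − 3×460.00 Cr = 5,600.00 Cr
  525.00 Cr + 13.3% × (5,600.00 Cr − 5,000.00 Cr) = 525.00 Cr + 13.3% × 600.00 Cr = 604.80 Cr
Transit Levy: 8.4% × 6,980.00 Cr = 586.32 Cr
Total: 604.80 Cr + 586.32 Cr = 1,191.12 Cr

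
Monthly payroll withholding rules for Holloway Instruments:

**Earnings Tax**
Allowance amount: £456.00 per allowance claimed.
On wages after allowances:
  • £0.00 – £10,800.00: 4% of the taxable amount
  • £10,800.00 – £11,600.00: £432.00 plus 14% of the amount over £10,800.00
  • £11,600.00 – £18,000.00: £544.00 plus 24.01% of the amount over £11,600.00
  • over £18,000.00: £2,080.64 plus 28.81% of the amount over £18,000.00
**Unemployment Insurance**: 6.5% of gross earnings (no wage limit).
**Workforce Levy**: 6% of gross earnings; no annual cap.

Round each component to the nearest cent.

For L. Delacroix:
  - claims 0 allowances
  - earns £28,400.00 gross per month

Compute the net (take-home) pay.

Earnings Tax: taxable = £28,400.00
  £2,080.64 + 28.81% × (£28,400.00 − £18,000.00) = £2,080.64 + 28.81% × £10,400.00 = £5,076.88
Unemployment Insurance: 6.5% × £28,400.00 = £1,846.00
Workforce Levy: 6% × £28,400.00 = £1,704.00
Total withheld: £5,076.88 + £1,846.00 + £1,704.00 = £8,626.88
Net pay: £28,400.00 − £8,626.88 = £19,773.12

£19,773.12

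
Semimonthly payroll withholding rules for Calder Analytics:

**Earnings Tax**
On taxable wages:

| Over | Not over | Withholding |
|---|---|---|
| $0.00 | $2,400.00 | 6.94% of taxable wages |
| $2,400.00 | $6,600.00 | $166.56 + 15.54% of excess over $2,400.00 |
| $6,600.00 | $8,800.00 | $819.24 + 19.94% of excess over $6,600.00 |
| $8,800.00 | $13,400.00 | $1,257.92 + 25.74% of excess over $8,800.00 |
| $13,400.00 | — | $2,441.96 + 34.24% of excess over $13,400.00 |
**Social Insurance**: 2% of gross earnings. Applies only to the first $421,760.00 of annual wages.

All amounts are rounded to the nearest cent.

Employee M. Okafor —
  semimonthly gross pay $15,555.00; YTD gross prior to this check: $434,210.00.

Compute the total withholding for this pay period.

Earnings Tax: taxable = $15,555.00
  $2,441.96 + 34.24% × ($15,555.00 − $13,400.00) = $2,441.96 + 34.24% × $2,155.00 = $3,179.83
Social Insurance: YTD $434,210.00 ≥ cap $421,760.00 → $0.00
Total: $3,179.83 + $0.00 = $3,179.83

$3,179.83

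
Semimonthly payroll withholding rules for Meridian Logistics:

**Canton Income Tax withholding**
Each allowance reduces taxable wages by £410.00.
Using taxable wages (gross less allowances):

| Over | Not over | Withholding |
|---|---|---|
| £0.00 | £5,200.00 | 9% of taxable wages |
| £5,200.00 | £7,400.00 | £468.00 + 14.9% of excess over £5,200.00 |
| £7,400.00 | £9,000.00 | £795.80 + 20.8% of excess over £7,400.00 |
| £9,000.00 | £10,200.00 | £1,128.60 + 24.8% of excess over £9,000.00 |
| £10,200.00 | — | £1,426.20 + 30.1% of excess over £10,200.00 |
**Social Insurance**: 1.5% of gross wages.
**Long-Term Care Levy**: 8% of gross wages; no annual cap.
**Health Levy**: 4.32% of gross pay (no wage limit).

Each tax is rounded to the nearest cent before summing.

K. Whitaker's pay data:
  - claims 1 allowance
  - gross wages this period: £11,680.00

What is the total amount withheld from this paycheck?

Canton Income Tax: taxable = £11,680.00 − 1×£410.00 = £11,270.00
  £1,426.20 + 30.1% × (£11,270.00 − £10,200.00) = £1,426.20 + 30.1% × £1,070.00 = £1,748.27
Social Insurance: 1.5% × £11,680.00 = £175.20
Long-Term Care Levy: 8% × £11,680.00 = £934.40
Health Levy: 4.32% × £11,680.00 = £504.58
Total: £1,748.27 + £175.20 + £934.40 + £504.58 = £3,362.45

£3,362.45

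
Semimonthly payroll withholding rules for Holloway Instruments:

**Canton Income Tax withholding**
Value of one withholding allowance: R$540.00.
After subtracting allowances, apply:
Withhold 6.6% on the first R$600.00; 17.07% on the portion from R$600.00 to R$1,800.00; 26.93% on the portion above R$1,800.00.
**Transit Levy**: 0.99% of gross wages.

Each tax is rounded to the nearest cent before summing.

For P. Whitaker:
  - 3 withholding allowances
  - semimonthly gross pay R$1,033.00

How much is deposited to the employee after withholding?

R$1,022.77

Canton Income Tax: taxable = R$1,033.00 − 3×R$540.00 = R$-587.00
  Taxable ≤ 0 → R$0.00
Transit Levy: 0.99% × R$1,033.00 = R$10.23
Total withheld: R$0.00 + R$10.23 = R$10.23
Net pay: R$1,033.00 − R$10.23 = R$1,022.77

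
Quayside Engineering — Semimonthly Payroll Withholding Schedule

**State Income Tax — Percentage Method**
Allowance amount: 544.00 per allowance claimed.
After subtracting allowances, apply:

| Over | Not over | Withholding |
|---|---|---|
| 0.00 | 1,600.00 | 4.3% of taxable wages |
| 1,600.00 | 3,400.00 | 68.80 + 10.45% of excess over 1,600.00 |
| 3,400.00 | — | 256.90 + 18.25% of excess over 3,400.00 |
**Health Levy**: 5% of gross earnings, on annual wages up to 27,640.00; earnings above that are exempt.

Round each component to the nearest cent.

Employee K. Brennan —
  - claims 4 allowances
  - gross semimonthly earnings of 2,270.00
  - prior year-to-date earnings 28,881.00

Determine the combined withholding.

State Income Tax: taxable = 2,270.00 − 4×544.00 = 94.00
  4.3% × 94.00 = 4.04
Health Levy: YTD 28,881.00 ≥ cap 27,640.00 → 0.00
Total: 4.04 + 0.00 = 4.04

4.04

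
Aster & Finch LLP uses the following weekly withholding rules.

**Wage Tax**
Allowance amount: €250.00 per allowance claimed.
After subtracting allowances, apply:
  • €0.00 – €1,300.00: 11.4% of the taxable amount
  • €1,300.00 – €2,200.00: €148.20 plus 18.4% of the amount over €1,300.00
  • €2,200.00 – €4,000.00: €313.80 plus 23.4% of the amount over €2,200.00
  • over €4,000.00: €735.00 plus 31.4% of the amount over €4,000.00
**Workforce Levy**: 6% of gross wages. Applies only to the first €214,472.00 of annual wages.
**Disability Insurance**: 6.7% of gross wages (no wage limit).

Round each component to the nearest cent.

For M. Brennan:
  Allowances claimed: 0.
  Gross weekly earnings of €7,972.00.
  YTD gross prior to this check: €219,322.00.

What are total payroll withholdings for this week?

€2,516.33

Wage Tax: taxable = €7,972.00
  €735.00 + 31.4% × (€7,972.00 − €4,000.00) = €735.00 + 31.4% × €3,972.00 = €1,982.21
Workforce Levy: YTD €219,322.00 ≥ cap €214,472.00 → €0.00
Disability Insurance: 6.7% × €7,972.00 = €534.12
Total: €1,982.21 + €0.00 + €534.12 = €2,516.33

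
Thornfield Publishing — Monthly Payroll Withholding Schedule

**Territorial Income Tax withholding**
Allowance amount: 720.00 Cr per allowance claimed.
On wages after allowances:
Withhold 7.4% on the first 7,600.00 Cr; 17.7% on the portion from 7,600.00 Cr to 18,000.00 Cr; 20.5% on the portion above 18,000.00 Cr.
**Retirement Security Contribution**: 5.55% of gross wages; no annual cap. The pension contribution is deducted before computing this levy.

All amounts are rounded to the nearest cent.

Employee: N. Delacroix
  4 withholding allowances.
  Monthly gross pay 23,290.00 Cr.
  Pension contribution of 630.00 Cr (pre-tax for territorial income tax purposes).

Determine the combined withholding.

4,025.73 Cr

Territorial Income Tax: taxable = 23,290.00 Cr − 630.00 Cr − 4×720.00 Cr = 19,780.00 Cr
  2,403.20 Cr + 20.5% × (19,780.00 Cr − 18,000.00 Cr) = 2,403.20 Cr + 20.5% × 1,780.00 Cr = 2,768.10 Cr
Retirement Security Contribution: 5.55% × 22,660.00 Cr = 1,257.63 Cr
Total: 2,768.10 Cr + 1,257.63 Cr = 4,025.73 Cr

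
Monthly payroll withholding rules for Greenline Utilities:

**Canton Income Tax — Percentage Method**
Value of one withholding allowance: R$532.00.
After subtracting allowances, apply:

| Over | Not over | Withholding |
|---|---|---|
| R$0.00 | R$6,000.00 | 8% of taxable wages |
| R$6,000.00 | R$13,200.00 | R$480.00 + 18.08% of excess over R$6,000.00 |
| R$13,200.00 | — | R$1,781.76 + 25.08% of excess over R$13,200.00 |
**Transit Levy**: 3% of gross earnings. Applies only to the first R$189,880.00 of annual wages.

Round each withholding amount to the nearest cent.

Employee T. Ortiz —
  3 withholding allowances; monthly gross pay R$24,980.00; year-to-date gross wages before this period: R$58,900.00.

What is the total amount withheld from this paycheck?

Canton Income Tax: taxable = R$24,980.00 − 3×R$532.00 = R$23,384.00
  R$1,781.76 + 25.08% × (R$23,384.00 − R$13,200.00) = R$1,781.76 + 25.08% × R$10,184.00 = R$4,335.91
Transit Levy: 3% × R$24,980.00 = R$749.40
Total: R$4,335.91 + R$749.40 = R$5,085.31

R$5,085.31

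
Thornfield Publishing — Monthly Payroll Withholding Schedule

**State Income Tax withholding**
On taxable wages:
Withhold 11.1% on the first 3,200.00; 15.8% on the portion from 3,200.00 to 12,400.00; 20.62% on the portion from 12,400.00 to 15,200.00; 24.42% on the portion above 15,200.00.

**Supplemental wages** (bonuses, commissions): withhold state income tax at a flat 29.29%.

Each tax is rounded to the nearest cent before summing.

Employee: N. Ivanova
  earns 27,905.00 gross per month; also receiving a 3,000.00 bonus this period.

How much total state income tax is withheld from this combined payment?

6,367.42

State Income Tax: taxable = 27,905.00
  2,386.16 + 24.42% × (27,905.00 − 15,200.00) = 2,386.16 + 24.42% × 12,705.00 = 5,488.72
Supplemental (29.29% flat on bonus): 29.29% × 3,000.00 = 878.70
Total state income tax: 5,488.72 + 878.70 = 6,367.42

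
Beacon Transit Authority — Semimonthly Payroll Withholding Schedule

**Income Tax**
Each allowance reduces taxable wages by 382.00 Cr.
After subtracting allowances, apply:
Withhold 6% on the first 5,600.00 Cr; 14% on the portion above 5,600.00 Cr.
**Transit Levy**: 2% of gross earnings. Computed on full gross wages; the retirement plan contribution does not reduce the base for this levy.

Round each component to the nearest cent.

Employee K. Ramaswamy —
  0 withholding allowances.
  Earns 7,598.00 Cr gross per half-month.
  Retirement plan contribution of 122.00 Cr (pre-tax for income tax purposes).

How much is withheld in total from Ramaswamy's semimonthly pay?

750.60 Cr

Income Tax: taxable = 7,598.00 Cr − 122.00 Cr = 7,476.00 Cr
  336.00 Cr + 14% × (7,476.00 Cr − 5,600.00 Cr) = 336.00 Cr + 14% × 1,876.00 Cr = 598.64 Cr
Transit Levy: 2% × 7,598.00 Cr = 151.96 Cr
Total: 598.64 Cr + 151.96 Cr = 750.60 Cr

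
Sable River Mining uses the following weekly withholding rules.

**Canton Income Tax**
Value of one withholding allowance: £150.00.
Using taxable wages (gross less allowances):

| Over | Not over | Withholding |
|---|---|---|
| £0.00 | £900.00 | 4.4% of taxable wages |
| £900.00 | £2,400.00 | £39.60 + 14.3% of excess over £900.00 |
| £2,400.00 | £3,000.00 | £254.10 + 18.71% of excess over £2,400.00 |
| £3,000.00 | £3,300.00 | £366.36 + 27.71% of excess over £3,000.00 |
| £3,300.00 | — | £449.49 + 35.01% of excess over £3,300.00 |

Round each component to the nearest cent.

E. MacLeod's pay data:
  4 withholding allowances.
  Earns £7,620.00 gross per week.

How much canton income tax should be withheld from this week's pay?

Canton Income Tax: taxable = £7,620.00 − 4×£150.00 = £7,020.00
  £449.49 + 35.01% × (£7,020.00 − £3,300.00) = £449.49 + 35.01% × £3,720.00 = £1,751.86

£1,751.86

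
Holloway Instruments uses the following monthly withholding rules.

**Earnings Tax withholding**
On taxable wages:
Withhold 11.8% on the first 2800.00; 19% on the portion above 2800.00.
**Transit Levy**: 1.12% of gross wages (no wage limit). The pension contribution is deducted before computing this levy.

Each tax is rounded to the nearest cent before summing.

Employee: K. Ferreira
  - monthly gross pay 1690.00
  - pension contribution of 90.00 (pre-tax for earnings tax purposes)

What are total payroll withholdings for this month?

Earnings Tax: taxable = 1690.00 − 90.00 = 1600.00
  11.8% × 1600.00 = 188.80
Transit Levy: 1.12% × 1600.00 = 17.92
Total: 188.80 + 17.92 = 206.72

206.72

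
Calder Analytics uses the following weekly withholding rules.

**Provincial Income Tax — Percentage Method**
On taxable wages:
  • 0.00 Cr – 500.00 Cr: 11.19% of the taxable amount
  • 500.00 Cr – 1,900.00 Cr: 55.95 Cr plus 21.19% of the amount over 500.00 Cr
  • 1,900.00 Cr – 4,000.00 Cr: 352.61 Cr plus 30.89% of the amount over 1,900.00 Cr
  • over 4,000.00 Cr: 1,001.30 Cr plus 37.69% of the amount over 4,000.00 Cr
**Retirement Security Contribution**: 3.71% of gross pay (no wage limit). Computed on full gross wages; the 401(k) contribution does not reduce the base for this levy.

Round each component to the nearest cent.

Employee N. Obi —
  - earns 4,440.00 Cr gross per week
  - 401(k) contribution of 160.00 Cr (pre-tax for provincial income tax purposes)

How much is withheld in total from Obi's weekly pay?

Provincial Income Tax: taxable = 4,440.00 Cr − 160.00 Cr = 4,280.00 Cr
  1,001.30 Cr + 37.69% × (4,280.00 Cr − 4,000.00 Cr) = 1,001.30 Cr + 37.69% × 280.00 Cr = 1,106.83 Cr
Retirement Security Contribution: 3.71% × 4,440.00 Cr = 164.72 Cr
Total: 1,106.83 Cr + 164.72 Cr = 1,271.55 Cr

1,271.55 Cr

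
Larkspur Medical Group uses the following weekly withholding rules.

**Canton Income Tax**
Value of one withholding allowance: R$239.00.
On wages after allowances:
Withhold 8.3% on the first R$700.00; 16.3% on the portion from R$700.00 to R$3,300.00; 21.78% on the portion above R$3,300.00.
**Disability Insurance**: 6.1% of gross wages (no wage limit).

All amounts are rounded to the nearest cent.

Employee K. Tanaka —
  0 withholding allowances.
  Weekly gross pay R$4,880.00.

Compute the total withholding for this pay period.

R$1,123.70

Canton Income Tax: taxable = R$4,880.00
  R$481.90 + 21.78% × (R$4,880.00 − R$3,300.00) = R$481.90 + 21.78% × R$1,580.00 = R$826.02
Disability Insurance: 6.1% × R$4,880.00 = R$297.68
Total: R$826.02 + R$297.68 = R$1,123.70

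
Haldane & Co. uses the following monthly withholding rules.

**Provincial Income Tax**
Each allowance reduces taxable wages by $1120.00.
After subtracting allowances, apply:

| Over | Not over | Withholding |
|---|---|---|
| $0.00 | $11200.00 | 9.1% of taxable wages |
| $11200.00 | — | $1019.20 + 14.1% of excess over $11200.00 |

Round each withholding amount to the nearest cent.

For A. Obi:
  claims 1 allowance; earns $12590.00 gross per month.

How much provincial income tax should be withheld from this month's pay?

$1057.27

Provincial Income Tax: taxable = $12590.00 − 1×$1120.00 = $11470.00
  $1019.20 + 14.1% × ($11470.00 − $11200.00) = $1019.20 + 14.1% × $270.00 = $1057.27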